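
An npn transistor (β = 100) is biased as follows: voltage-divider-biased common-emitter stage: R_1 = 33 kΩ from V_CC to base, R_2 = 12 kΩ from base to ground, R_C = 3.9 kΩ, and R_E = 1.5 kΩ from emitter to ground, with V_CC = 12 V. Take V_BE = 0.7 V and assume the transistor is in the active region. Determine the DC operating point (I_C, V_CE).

I_C ≈ 1.6 mA, V_CE ≈ 3.6 V

Thevenize the base divider: V_Th = V_CC·R_2/(R_1+R_2) = 12×12/45 = 3.2 V, R_Th = R_1‖R_2 = 8.8 kΩ.
Base-emitter loop: V_Th = I_B·R_Th + V_BE + (β+1)I_B·R_E, so I_B = (3.2 − 0.7) / (8.8 + 101×1.5) = 0.0156 mA.
I_C = β·I_B = 100×0.0156 = 1.56 mA, and I_E = (β+1)I_B = 1.58 mA.
V_CE = V_CC − I_C·R_C − I_E·R_E = 12 − 1.56×3.9 − 1.58×1.5 = 3.55 V.
V_CE = 3.55 V > 0.2 V confirms active-region operation.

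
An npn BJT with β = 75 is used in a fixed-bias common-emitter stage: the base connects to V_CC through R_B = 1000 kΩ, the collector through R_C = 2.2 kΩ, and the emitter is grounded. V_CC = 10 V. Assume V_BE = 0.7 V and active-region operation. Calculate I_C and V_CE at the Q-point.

I_C ≈ 0.7 mA, V_CE ≈ 8.5 V

Base loop: V_CC = I_B·R_B + V_BE, so I_B = (10 − 0.7)/1000 kΩ = 0.0093 mA.
In the active region I_C = β·I_B = 75 × 0.0093 = 0.698 mA.
Collector loop: V_CE = V_CC − I_C·R_C = 10 − 0.698×2.2 = 8.47 V.
Since V_CE = 8.47 V > V_CE(sat) ≈ 0.2 V, the transistor is in the active region as assumed.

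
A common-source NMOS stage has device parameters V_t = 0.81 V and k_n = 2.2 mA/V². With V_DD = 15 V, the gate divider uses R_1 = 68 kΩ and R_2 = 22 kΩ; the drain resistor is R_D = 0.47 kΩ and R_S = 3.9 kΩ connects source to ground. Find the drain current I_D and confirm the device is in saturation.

V_G = V_DD·R_2/(R_1+R_2) = 15×22/90 = 3.67 V.
Assume saturation: I_D = (k_n/2)(V_GS − V_t)² with V_GS = V_G − I_D·R_S = 3.67 − 3.9·I_D.
Substituting gives 16.7·I_D² − 25.5·I_D + 8.98 = 0, with roots I_D = 0.551 or 0.974 mA.
The root I_D = 0.974 mA gives V_GS = -0.131 V ≤ V_t, so take I_D = 0.551 mA.
Then V_GS = 1.52 V and V_DS = V_DD − I_D(R_D+R_S) = 15 − 0.551×4.37 = 12.6 V.
Saturation requires V_DS ≥ V_GS − V_t = 0.708 V; 12.6 ≥ 0.708 ✓.

I_D ≈ 0.55 mA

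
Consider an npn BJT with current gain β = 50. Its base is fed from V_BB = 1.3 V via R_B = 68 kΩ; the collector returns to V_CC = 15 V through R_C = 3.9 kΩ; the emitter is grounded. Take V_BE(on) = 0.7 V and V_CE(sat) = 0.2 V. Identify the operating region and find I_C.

active; I_C ≈ 0.44 mA

Assume active. Base-emitter loop: I_B = (V_BB − V_BE)/R_B = (1.3 − 0.7)/68 = 0.00882 mA.
I_C = β·I_B = 50×0.00882 = 0.441 mA.
V_CE = V_CC − I_C·R_C = 15 − 0.441×3.9 = 13.3 V > V_CE(sat), so the active-region assumption holds.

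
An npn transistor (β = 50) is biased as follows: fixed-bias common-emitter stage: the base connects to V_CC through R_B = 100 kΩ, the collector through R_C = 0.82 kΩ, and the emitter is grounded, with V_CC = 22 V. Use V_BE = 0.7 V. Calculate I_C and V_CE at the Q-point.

Base loop: V_CC = I_B·R_B + V_BE, so I_B = (22 − 0.7)/100 kΩ = 0.213 mA.
In the active region I_C = β·I_B = 50 × 0.213 = 10.7 mA.
Collector loop: V_CE = V_CC − I_C·R_C = 22 − 10.7×0.82 = 13.3 V.
Since V_CE = 13.3 V > V_CE(sat) ≈ 0.2 V, the transistor is in the active region as assumed.

I_C ≈ 11 mA, V_CE ≈ 13 V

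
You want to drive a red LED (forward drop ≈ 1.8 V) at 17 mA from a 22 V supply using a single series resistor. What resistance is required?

The resistor drops V_S − V_D = 22 − 1.8 = 20.2 V at 17 mA.
R = 20.2 V / 17 mA = 1.19 kΩ.

R ≈ 1.2 kΩ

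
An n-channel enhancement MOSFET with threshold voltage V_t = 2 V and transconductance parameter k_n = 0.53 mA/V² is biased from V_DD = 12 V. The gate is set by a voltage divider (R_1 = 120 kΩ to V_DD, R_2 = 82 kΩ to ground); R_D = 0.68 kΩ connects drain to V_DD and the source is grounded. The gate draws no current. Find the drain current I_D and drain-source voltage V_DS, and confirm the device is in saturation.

V_G = V_DD·R_2/(R_1+R_2) = 12×82/202 = 4.87 V. With the source grounded, V_GS = V_G = 4.87 V.
Assume saturation: I_D = (k_n/2)(V_GS − V_t)² = (0.53/2)×(4.87 − 2)² = 0.265×2.87² = 2.18 mA.
V_DS = V_DD − I_D·R_D = 12 − 2.18×0.68 = 10.5 V.
Saturation requires V_DS ≥ V_GS − V_t = 2.87 V; 10.5 ≥ 2.87 ✓.

I_D ≈ 2.2 mA, V_DS ≈ 11 V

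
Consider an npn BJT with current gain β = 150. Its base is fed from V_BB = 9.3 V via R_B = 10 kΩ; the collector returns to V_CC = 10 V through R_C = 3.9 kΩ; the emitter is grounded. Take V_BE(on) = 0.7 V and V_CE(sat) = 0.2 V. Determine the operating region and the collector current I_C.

Assume active: I_B = (9.3 − 0.7)/10 = 0.86 mA, giving I_C = β·I_B = 129 mA.
But then V_CE = 10 − 129×3.9 = -493 V < V_CE(sat) = 0.2 V — impossible in the active region.
So the transistor is saturated. With V_CE = 0.2 V, I_C = (V_CC − 0.2)/R_C = 9.8/3.9 = 2.51 mA.
Check: β·I_B = 129 mA > I_C = 2.51 mA, confirming saturation.

saturation; I_C ≈ 2.5 mA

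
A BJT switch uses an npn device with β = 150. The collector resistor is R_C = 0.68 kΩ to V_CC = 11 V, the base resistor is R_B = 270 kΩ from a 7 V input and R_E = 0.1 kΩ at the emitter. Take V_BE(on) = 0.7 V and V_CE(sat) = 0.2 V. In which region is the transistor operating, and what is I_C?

active; I_C ≈ 3.3 mA

Assume active. Base-emitter loop: I_B = (V_BB − V_BE)/(R_B + (β+1)R_E) = (7 − 0.7)/(270 + 151×0.1) = 0.0221 mA.
I_C = β·I_B = 150×0.0221 = 3.31 mA.
V_CE = V_CC − I_C·R_C − I_E·R_E = 11 − 3.31×0.68 − 3.34×0.1 = 8.41 V > V_CE(sat), so the active-region assumption holds.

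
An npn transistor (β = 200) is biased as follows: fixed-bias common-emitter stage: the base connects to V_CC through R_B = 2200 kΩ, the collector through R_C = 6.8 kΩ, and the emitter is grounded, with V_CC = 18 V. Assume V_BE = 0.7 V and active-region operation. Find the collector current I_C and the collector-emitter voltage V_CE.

Base loop: V_CC = I_B·R_B + V_BE, so I_B = (18 − 0.7)/2200 kΩ = 0.00786 mA.
In the active region I_C = β·I_B = 200 × 0.00786 = 1.57 mA.
Collector loop: V_CE = V_CC − I_C·R_C = 18 − 1.57×6.8 = 7.31 V.
Since V_CE = 7.31 V > V_CE(sat) ≈ 0.2 V, the transistor is in the active region as assumed.

I_C ≈ 1.6 mA, V_CE ≈ 7.3 V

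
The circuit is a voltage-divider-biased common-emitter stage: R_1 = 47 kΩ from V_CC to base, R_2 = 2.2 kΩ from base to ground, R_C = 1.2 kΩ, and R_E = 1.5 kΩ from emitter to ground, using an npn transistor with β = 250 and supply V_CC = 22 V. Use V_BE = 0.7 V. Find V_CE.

V_CE ≈ 21 V

Thevenize the base divider: V_Th = V_CC·R_2/(R_1+R_2) = 22×2.2/49.2 = 0.984 V, R_Th = R_1‖R_2 = 2.1 kΩ.
Base-emitter loop: V_Th = I_B·R_Th + V_BE + (β+1)I_B·R_E, so I_B = (0.984 − 0.7) / (2.1 + 251×1.5) = 0.000749 mA.
I_C = β·I_B = 250×0.000749 = 0.187 mA, and I_E = (β+1)I_B = 0.188 mA.
V_CE = V_CC − I_C·R_C − I_E·R_E = 22 − 0.187×1.2 − 0.188×1.5 = 21.5 V.
V_CE = 21.5 V > 0.2 V confirms active-region operation.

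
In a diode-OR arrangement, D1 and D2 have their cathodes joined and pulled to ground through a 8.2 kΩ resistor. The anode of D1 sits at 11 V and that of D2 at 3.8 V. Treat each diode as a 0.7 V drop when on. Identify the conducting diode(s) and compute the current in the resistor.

Only D1 conducts; I_R ≈ 1.3 mA

Assume both conduct. Then node N would need to be at both 11−0.7 = 10.3 V and 3.8−0.7 = 3.1 V, which is impossible.
Assume only D1 conducts: V_N = 11 − 0.7 = 10.3 V, so I_R = 10.3/8.2 = 1.26 mA.
Check D2: its anode-to-cathode voltage is 3.8 − 10.3 = -6.5 V < 0.7 V, so it is off. The assumption is consistent.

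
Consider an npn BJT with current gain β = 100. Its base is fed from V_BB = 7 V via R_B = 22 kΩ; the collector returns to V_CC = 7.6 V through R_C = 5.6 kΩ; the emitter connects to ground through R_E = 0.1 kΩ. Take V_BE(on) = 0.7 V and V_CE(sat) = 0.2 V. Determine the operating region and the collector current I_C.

saturation; I_C ≈ 1.3 mA

Assume active: I_B = (7 − 0.7)/(22 + 101×0.1) = 0.196 mA, I_C = β·I_B = 19.6 mA.
Then V_CE = 7.6 − 19.6×5.6 − 19.8×0.1 = -104 V < 0.2 V — the active assumption fails.
Re-solve with V_CE = 0.2 V. KCL at the emitter: V_E/R_E = (V_BB−0.7−V_E)/R_B + (V_CC−0.2−V_E)/R_C, giving V_E = 0.157 V.
I_C = (V_CC − 0.2 − V_E)/R_C = (7.4 − 0.157)/5.6 = 1.29 mA.
Check: I_B = (6.3 − 0.157)/22 = 0.279 mA, and β·I_B = 27.9 mA > I_C, confirming saturation.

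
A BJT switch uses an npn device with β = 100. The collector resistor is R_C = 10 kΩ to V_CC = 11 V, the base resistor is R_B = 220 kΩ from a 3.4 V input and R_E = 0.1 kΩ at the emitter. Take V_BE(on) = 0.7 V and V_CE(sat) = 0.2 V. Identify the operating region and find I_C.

saturation; I_C ≈ 1.1 mA

Assume active: I_B = (3.4 − 0.7)/(220 + 101×0.1) = 0.0117 mA, I_C = β·I_B = 1.17 mA.
Then V_CE = 11 − 1.17×10 − 1.19×0.1 = -0.853 V < 0.2 V — the active assumption fails.
Re-solve with V_CE = 0.2 V. KCL at the emitter: V_E/R_E = (V_BB−0.7−V_E)/R_B + (V_CC−0.2−V_E)/R_C, giving V_E = 0.108 V.
I_C = (V_CC − 0.2 − V_E)/R_C = (10.8 − 0.108)/10 = 1.07 mA.
Check: I_B = (2.7 − 0.108)/220 = 0.0118 mA, and β·I_B = 1.18 mA > I_C, confirming saturation.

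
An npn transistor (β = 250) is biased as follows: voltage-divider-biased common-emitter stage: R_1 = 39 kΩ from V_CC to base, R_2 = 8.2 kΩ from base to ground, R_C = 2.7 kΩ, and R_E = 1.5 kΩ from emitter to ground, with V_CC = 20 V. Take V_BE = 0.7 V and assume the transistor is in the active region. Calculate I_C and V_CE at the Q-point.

I_C ≈ 1.8 mA, V_CE ≈ 12 V

Thevenize the base divider: V_Th = V_CC·R_2/(R_1+R_2) = 20×8.2/47.2 = 3.47 V, R_Th = R_1‖R_2 = 6.78 kΩ.
Base-emitter loop: V_Th = I_B·R_Th + V_BE + (β+1)I_B·R_E, so I_B = (3.47 − 0.7) / (6.78 + 251×1.5) = 0.00724 mA.
I_C = β·I_B = 250×0.00724 = 1.81 mA, and I_E = (β+1)I_B = 1.82 mA.
V_CE = V_CC − I_C·R_C − I_E·R_E = 20 − 1.81×2.7 − 1.82×1.5 = 12.4 V.
V_CE = 12.4 V > 0.2 V confirms active-region operation.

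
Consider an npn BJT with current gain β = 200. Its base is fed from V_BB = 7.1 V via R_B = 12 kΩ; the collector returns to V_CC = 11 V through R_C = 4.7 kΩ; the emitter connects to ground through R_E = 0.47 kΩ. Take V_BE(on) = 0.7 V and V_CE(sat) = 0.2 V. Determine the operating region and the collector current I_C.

saturation; I_C ≈ 2 mA

Assume active: I_B = (7.1 − 0.7)/(12 + 201×0.47) = 0.0601 mA, I_C = β·I_B = 12 mA.
Then V_CE = 11 − 12×4.7 − 12.1×0.47 = -51.2 V < 0.2 V — the active assumption fails.
Re-solve with V_CE = 0.2 V. KCL at the emitter: V_E/R_E = (V_BB−0.7−V_E)/R_B + (V_CC−0.2−V_E)/R_C, giving V_E = 1.17 V.
I_C = (V_CC − 0.2 − V_E)/R_C = (10.8 − 1.17)/4.7 = 2.05 mA.
Check: I_B = (6.4 − 1.17)/12 = 0.436 mA, and β·I_B = 87.2 mA > I_C, confirming saturation.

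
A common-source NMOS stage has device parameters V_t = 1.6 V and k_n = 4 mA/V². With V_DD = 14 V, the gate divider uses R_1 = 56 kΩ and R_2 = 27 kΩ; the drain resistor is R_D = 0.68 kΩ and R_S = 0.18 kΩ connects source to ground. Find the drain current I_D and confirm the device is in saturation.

V_G = V_DD·R_2/(R_1+R_2) = 14×27/83 = 4.55 V.
Assume saturation: I_D = (k_n/2)(V_GS − V_t)² with V_GS = V_G − I_D·R_S = 4.55 − 0.18·I_D.
Substituting gives 0.0648·I_D² − 3.13·I_D + 17.5 = 0, with roots I_D = 6.44 or 41.8 mA.
The root I_D = 41.8 mA gives V_GS = -2.97 V ≤ V_t, so take I_D = 6.44 mA.
Then V_GS = 3.39 V and V_DS = V_DD − I_D(R_D+R_S) = 14 − 6.44×0.86 = 8.46 V.
Saturation requires V_DS ≥ V_GS − V_t = 1.79 V; 8.46 ≥ 1.79 ✓.

I_D ≈ 6.4 mA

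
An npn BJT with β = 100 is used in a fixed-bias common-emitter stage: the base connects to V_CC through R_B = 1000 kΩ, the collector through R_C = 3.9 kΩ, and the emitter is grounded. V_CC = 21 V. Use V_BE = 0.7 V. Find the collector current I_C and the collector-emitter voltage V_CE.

Base loop: V_CC = I_B·R_B + V_BE, so I_B = (21 − 0.7)/1000 kΩ = 0.0203 mA.
In the active region I_C = β·I_B = 100 × 0.0203 = 2.03 mA.
Collector loop: V_CE = V_CC − I_C·R_C = 21 − 2.03×3.9 = 13.1 V.
Since V_CE = 13.1 V > V_CE(sat) ≈ 0.2 V, the transistor is in the active region as assumed.

I_C ≈ 2 mA, V_CE ≈ 13 V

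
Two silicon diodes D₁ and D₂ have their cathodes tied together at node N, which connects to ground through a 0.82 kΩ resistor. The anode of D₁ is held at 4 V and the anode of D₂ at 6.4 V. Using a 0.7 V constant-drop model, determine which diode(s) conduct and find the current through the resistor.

Assume both conduct. Then node N would need to be at both 4−0.7 = 3.3 V and 6.4−0.7 = 5.7 V, which is impossible.
Assume only D₂ conducts: V_N = 6.4 − 0.7 = 5.7 V, so I_R = 5.7/0.82 = 6.95 mA.
Check D₁: its anode-to-cathode voltage is 4 − 5.7 = -1.7 V < 0.7 V, so it is off. The assumption is consistent.

Only D₂ conducts; I_R ≈ 7 mA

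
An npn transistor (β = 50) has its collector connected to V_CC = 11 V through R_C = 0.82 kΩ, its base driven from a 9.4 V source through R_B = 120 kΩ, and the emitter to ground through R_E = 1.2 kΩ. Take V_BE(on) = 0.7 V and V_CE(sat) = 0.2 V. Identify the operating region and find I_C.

Assume active. Base-emitter loop: I_B = (V_BB − V_BE)/(R_B + (β+1)R_E) = (9.4 − 0.7)/(120 + 51×1.2) = 0.048 mA.
I_C = β·I_B = 50×0.048 = 2.4 mA.
V_CE = V_CC − I_C·R_C − I_E·R_E = 11 − 2.4×0.82 − 2.45×1.2 = 6.09 V > V_CE(sat), so the active-region assumption holds.

active; I_C ≈ 2.4 mA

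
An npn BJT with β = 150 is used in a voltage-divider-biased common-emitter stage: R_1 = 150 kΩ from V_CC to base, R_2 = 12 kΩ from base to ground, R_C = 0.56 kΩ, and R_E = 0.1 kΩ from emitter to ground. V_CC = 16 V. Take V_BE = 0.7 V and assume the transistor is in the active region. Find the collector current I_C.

Thevenize the base divider: V_Th = V_CC·R_2/(R_1+R_2) = 16×12/162 = 1.19 V, R_Th = R_1‖R_2 = 11.1 kΩ.
Base-emitter loop: V_Th = I_B·R_Th + V_BE + (β+1)I_B·R_E, so I_B = (1.19 − 0.7) / (11.1 + 151×0.1) = 0.0185 mA.
I_C = β·I_B = 150×0.0185 = 2.78 mA, and I_E = (β+1)I_B = 2.8 mA.
V_CE = V_CC − I_C·R_C − I_E·R_E = 16 − 2.78×0.56 − 2.8×0.1 = 14.2 V.
V_CE = 14.2 V > 0.2 V confirms active-region operation.

I_C ≈ 2.8 mA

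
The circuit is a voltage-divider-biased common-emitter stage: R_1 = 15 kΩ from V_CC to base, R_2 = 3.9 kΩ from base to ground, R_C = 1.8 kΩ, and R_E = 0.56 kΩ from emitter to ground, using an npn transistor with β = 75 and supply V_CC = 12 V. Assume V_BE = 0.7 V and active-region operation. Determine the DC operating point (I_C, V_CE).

Thevenize the base divider: V_Th = V_CC·R_2/(R_1+R_2) = 12×3.9/18.9 = 2.48 V, R_Th = R_1‖R_2 = 3.1 kΩ.
Base-emitter loop: V_Th = I_B·R_Th + V_BE + (β+1)I_B·R_E, so I_B = (2.48 − 0.7) / (3.1 + 76×0.56) = 0.0389 mA.
I_C = β·I_B = 75×0.0389 = 2.92 mA, and I_E = (β+1)I_B = 2.96 mA.
V_CE = V_CC − I_C·R_C − I_E·R_E = 12 − 2.92×1.8 − 2.96×0.56 = 5.09 V.
V_CE = 5.09 V > 0.2 V confirms active-region operation.

I_C ≈ 2.9 mA, V_CE ≈ 5.1 V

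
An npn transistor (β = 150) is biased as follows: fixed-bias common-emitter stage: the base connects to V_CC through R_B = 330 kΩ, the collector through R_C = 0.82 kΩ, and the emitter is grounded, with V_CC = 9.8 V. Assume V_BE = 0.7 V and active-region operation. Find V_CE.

Base loop: V_CC = I_B·R_B + V_BE, so I_B = (9.8 − 0.7)/330 kΩ = 0.0276 mA.
In the active region I_C = β·I_B = 150 × 0.0276 = 4.14 mA.
Collector loop: V_CE = V_CC − I_C·R_C = 9.8 − 4.14×0.82 = 6.41 V.
Since V_CE = 6.41 V > V_CE(sat) ≈ 0.2 V, the transistor is in the active region as assumed.

V_CE ≈ 6.4 V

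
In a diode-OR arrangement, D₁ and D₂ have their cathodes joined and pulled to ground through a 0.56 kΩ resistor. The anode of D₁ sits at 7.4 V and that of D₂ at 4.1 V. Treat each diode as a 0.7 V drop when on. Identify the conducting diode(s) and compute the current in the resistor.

Assume both conduct. Then node N would need to be at both 7.4−0.7 = 6.7 V and 4.1−0.7 = 3.4 V, which is impossible.
Assume only D₁ conducts: V_N = 7.4 − 0.7 = 6.7 V, so I_R = 6.7/0.56 = 12 mA.
Check D₂: its anode-to-cathode voltage is 4.1 − 6.7 = -2.6 V < 0.7 V, so it is off. The assumption is consistent.

Only D₁ conducts; I_R ≈ 12 mA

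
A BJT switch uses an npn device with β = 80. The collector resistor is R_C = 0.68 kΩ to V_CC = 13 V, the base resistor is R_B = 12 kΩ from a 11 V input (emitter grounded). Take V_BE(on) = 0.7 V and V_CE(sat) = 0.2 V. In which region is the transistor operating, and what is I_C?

Assume active: I_B = (11 − 0.7)/12 = 0.858 mA, giving I_C = β·I_B = 68.7 mA.
But then V_CE = 13 − 68.7×0.68 = -33.7 V < V_CE(sat) = 0.2 V — impossible in the active region.
So the transistor is saturated. With V_CE = 0.2 V, I_C = (V_CC − 0.2)/R_C = 12.8/0.68 = 18.8 mA.
Check: β·I_B = 68.7 mA > I_C = 18.8 mA, confirming saturation.

saturation; I_C ≈ 19 mA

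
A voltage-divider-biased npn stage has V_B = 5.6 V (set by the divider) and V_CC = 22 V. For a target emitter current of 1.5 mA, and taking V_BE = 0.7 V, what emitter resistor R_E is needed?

V_E = V_B − V_BE = 5.6 − 0.7 = 4.9 V.
R_E = V_E / I_E = 4.9 / 1.5 = 3.27 kΩ.

R_E ≈ 3.3 kΩ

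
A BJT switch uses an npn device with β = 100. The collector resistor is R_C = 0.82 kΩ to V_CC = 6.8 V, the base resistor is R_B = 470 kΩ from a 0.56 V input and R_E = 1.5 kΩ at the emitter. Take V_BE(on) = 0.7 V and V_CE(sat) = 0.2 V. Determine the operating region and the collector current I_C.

cutoff; I_C ≈ 0

V_BB = 0.56 V ≤ V_BE(on) = 0.7 V, so the base-emitter junction is not forward biased.
The transistor is in cutoff: I_B = I_C = 0.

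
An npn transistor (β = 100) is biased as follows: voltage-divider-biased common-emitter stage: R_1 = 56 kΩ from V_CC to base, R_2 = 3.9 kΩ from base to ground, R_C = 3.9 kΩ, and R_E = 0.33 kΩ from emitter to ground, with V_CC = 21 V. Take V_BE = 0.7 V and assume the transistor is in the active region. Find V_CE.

Thevenize the base divider: V_Th = V_CC·R_2/(R_1+R_2) = 21×3.9/59.9 = 1.37 V, R_Th = R_1‖R_2 = 3.65 kΩ.
Base-emitter loop: V_Th = I_B·R_Th + V_BE + (β+1)I_B·R_E, so I_B = (1.37 − 0.7) / (3.65 + 101×0.33) = 0.018 mA.
I_C = β·I_B = 100×0.018 = 1.8 mA, and I_E = (β+1)I_B = 1.82 mA.
V_CE = V_CC − I_C·R_C − I_E·R_E = 21 − 1.8×3.9 − 1.82×0.33 = 13.4 V.
V_CE = 13.4 V > 0.2 V confirms active-region operation.

V_CE ≈ 13 V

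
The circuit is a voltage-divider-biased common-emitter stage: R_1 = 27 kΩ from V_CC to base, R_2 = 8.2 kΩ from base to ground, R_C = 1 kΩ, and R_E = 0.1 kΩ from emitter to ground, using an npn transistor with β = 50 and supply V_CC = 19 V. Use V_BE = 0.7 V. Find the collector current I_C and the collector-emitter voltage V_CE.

Thevenize the base divider: V_Th = V_CC·R_2/(R_1+R_2) = 19×8.2/35.2 = 4.43 V, R_Th = R_1‖R_2 = 6.29 kΩ.
Base-emitter loop: V_Th = I_B·R_Th + V_BE + (β+1)I_B·R_E, so I_B = (4.43 − 0.7) / (6.29 + 51×0.1) = 0.327 mA.
I_C = β·I_B = 50×0.327 = 16.4 mA, and I_E = (β+1)I_B = 16.7 mA.
V_CE = V_CC − I_C·R_C − I_E·R_E = 19 − 16.4×1 − 16.7×0.1 = 0.974 V.
V_CE = 0.974 V > 0.2 V confirms active-region operation.

I_C ≈ 16 mA, V_CE ≈ 0.97 V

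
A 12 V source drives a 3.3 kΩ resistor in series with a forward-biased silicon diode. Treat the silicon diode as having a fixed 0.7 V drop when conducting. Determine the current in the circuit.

I ≈ 3.4 mA

KVL around the loop: 12 = V_D + I·R = 0.7 + I × 3.3 kΩ.
So I = (12 − 0.7) / 3.3 kΩ = 11.3 / 3.3 = 3.42 mA.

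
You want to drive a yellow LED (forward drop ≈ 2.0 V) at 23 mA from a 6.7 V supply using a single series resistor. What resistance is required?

R ≈ 0.2 kΩ

The resistor drops V_S − V_D = 6.7 − 2.0 = 4.7 V at 23 mA.
R = 4.7 V / 23 mA = 0.204 kΩ.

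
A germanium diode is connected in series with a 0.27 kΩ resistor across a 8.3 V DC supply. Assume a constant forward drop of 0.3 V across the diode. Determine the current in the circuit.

KVL around the loop: 8.3 = V_D + I·R = 0.3 + I × 0.27 kΩ.
So I = (8.3 − 0.3) / 0.27 kΩ = 8 / 0.27 = 29.6 mA.

I ≈ 30 mA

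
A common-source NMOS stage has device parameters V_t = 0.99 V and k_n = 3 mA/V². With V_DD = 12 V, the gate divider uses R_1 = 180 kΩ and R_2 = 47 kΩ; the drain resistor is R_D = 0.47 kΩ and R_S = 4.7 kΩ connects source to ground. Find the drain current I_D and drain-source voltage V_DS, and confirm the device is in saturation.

I_D ≈ 0.23 mA, V_DS ≈ 11 V

V_G = V_DD·R_2/(R_1+R_2) = 12×47/227 = 2.48 V.
Assume saturation: I_D = (k_n/2)(V_GS − V_t)² with V_GS = V_G − I_D·R_S = 2.48 − 4.7·I_D.
Substituting gives 33.1·I_D² − 22.1·I_D + 3.35 = 0, with roots I_D = 0.234 or 0.432 mA.
The root I_D = 0.432 mA gives V_GS = 0.453 V ≤ V_t, so take I_D = 0.234 mA.
Then V_GS = 1.38 V and V_DS = V_DD − I_D(R_D+R_S) = 12 − 0.234×5.17 = 10.8 V.
Saturation requires V_DS ≥ V_GS − V_t = 0.395 V; 10.8 ≥ 0.395 ✓.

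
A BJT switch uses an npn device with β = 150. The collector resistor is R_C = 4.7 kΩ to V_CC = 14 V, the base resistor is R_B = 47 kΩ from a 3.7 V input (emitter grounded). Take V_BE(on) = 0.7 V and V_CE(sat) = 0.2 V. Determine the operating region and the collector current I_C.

saturation; I_C ≈ 2.9 mA

Assume active: I_B = (3.7 − 0.7)/47 = 0.0638 mA, giving I_C = β·I_B = 9.57 mA.
But then V_CE = 14 − 9.57×4.7 = -31 V < V_CE(sat) = 0.2 V — impossible in the active region.
So the transistor is saturated. With V_CE = 0.2 V, I_C = (V_CC − 0.2)/R_C = 13.8/4.7 = 2.94 mA.
Check: β·I_B = 9.57 mA > I_C = 2.94 mA, confirming saturation.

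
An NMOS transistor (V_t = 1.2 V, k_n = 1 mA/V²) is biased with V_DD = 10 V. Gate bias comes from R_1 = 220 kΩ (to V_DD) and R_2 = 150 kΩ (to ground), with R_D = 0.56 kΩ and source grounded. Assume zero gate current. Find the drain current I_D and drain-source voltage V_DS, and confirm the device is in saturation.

I_D ≈ 4.1 mA, V_DS ≈ 7.7 V

V_G = V_DD·R_2/(R_1+R_2) = 10×150/370 = 4.05 V. With the source grounded, V_GS = V_G = 4.05 V.
Assume saturation: I_D = (k_n/2)(V_GS − V_t)² = (1/2)×(4.05 − 1.2)² = 0.5×2.85² = 4.07 mA.
V_DS = V_DD − I_D·R_D = 10 − 4.07×0.56 = 7.72 V.
Saturation requires V_DS ≥ V_GS − V_t = 2.85 V; 7.72 ≥ 2.85 ✓.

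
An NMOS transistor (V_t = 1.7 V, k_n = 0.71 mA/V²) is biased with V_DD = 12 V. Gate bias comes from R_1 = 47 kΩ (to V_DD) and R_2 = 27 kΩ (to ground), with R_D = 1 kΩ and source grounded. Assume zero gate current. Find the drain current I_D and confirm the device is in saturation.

I_D ≈ 2.5 mA

V_G = V_DD·R_2/(R_1+R_2) = 12×27/74 = 4.38 V. With the source grounded, V_GS = V_G = 4.38 V.
Assume saturation: I_D = (k_n/2)(V_GS − V_t)² = (0.71/2)×(4.38 − 1.7)² = 0.355×2.68² = 2.55 mA.
V_DS = V_DD − I_D·R_D = 12 − 2.55×1 = 9.45 V.
Saturation requires V_DS ≥ V_GS − V_t = 2.68 V; 9.45 ≥ 2.68 ✓.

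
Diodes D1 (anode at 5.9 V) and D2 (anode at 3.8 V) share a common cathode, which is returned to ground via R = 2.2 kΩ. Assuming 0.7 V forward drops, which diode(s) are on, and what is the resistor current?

Assume both conduct. Then node N would need to be at both 5.9−0.7 = 5.2 V and 3.8−0.7 = 3.1 V, which is impossible.
Assume only D1 conducts: V_N = 5.9 − 0.7 = 5.2 V, so I_R = 5.2/2.2 = 2.36 mA.
Check D2: its anode-to-cathode voltage is 3.8 − 5.2 = -1.4 V < 0.7 V, so it is off. The assumption is consistent.

Only D1 conducts; I_R ≈ 2.4 mA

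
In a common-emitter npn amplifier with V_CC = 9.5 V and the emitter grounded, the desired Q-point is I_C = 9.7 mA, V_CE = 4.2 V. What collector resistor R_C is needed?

Collector loop: V_CC = I_C·R_C + V_CE.
R_C = (V_CC − V_CE)/I_C = (9.5 − 4.2)/9.7 = 0.546 kΩ.

R_C ≈ 0.55 kΩ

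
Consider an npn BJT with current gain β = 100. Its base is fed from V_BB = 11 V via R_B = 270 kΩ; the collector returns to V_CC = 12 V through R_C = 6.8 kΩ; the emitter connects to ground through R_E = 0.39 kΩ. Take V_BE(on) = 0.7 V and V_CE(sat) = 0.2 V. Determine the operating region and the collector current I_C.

Assume active: I_B = (11 − 0.7)/(270 + 101×0.39) = 0.0333 mA, I_C = β·I_B = 3.33 mA.
Then V_CE = 12 − 3.33×6.8 − 3.36×0.39 = -11.9 V < 0.2 V — the active assumption fails.
Re-solve with V_CE = 0.2 V. KCL at the emitter: V_E/R_E = (V_BB−0.7−V_E)/R_B + (V_CC−0.2−V_E)/R_C, giving V_E = 0.653 V.
I_C = (V_CC − 0.2 − V_E)/R_C = (11.8 − 0.653)/6.8 = 1.64 mA.
Check: I_B = (10.3 − 0.653)/270 = 0.0357 mA, and β·I_B = 3.57 mA > I_C, confirming saturation.

saturation; I_C ≈ 1.6 mA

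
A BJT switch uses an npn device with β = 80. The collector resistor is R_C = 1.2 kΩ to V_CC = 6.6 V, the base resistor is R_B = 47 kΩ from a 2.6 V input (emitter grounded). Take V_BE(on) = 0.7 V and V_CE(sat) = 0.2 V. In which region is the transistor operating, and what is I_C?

Assume active. Base-emitter loop: I_B = (V_BB − V_BE)/R_B = (2.6 − 0.7)/47 = 0.0404 mA.
I_C = β·I_B = 80×0.0404 = 3.23 mA.
V_CE = V_CC − I_C·R_C = 6.6 − 3.23×1.2 = 2.72 V > V_CE(sat), so the active-region assumption holds.

active; I_C ≈ 3.2 mA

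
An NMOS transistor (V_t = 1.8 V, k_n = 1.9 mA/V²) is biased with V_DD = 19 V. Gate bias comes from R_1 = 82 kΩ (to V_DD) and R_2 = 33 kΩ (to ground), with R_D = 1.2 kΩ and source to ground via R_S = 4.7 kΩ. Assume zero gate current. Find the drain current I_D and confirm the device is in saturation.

V_G = V_DD·R_2/(R_1+R_2) = 19×33/115 = 5.45 V.
Assume saturation: I_D = (k_n/2)(V_GS − V_t)² with V_GS = V_G − I_D·R_S = 5.45 − 4.7·I_D.
Substituting gives 21·I_D² − 33.6·I_D + 12.7 = 0, with roots I_D = 0.607 or 0.995 mA.
The root I_D = 0.995 mA gives V_GS = 0.777 V ≤ V_t, so take I_D = 0.607 mA.
Then V_GS = 2.6 V and V_DS = V_DD − I_D(R_D+R_S) = 19 − 0.607×5.9 = 15.4 V.
Saturation requires V_DS ≥ V_GS − V_t = 0.799 V; 15.4 ≥ 0.799 ✓.

I_D ≈ 0.61 mA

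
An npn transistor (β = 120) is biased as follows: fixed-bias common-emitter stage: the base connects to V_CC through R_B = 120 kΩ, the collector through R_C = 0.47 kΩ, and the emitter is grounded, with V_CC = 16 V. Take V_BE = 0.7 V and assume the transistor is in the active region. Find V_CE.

Base loop: V_CC = I_B·R_B + V_BE, so I_B = (16 − 0.7)/120 kΩ = 0.128 mA.
In the active region I_C = β·I_B = 120 × 0.128 = 15.3 mA.
Collector loop: V_CE = V_CC − I_C·R_C = 16 − 15.3×0.47 = 8.81 V.
Since V_CE = 8.81 V > V_CE(sat) ≈ 0.2 V, the transistor is in the active region as assumed.

V_CE ≈ 8.8 V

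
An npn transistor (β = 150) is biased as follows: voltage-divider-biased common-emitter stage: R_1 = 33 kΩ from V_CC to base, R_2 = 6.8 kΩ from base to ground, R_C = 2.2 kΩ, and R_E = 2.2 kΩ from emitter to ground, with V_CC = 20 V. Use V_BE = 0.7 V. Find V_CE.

Thevenize the base divider: V_Th = V_CC·R_2/(R_1+R_2) = 20×6.8/39.8 = 3.42 V, R_Th = R_1‖R_2 = 5.64 kΩ.
Base-emitter loop: V_Th = I_B·R_Th + V_BE + (β+1)I_B·R_E, so I_B = (3.42 − 0.7) / (5.64 + 151×2.2) = 0.00804 mA.
I_C = β·I_B = 150×0.00804 = 1.21 mA, and I_E = (β+1)I_B = 1.21 mA.
V_CE = V_CC − I_C·R_C − I_E·R_E = 20 − 1.21×2.2 − 1.21×2.2 = 14.7 V.
V_CE = 14.7 V > 0.2 V confirms active-region operation.

V_CE ≈ 15 V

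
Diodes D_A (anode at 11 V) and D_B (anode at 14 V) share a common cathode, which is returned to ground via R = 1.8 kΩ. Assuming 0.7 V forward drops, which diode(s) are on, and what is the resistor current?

Only D_B conducts; I_R ≈ 7.4 mA

Assume both conduct. Then node N would need to be at both 11−0.7 = 10.3 V and 14−0.7 = 13.3 V, which is impossible.
Assume only D_B conducts: V_N = 14 − 0.7 = 13.3 V, so I_R = 13.3/1.8 = 7.39 mA.
Check D_A: its anode-to-cathode voltage is 11 − 13.3 = -2.3 V < 0.7 V, so it is off. The assumption is consistent.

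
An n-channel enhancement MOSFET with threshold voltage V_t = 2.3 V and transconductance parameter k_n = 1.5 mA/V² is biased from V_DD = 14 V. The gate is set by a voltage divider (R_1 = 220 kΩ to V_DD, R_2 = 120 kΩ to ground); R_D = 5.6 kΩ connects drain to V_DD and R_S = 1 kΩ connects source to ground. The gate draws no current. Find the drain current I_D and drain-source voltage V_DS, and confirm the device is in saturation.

V_G = V_DD·R_2/(R_1+R_2) = 14×120/340 = 4.94 V.
Assume saturation: I_D = (k_n/2)(V_GS − V_t)² with V_GS = V_G − I_D·R_S = 4.94 − 1·I_D.
Substituting gives 0.75·I_D² − 4.96·I_D + 5.23 = 0, with roots I_D = 1.32 or 5.3 mA.
The root I_D = 5.3 mA gives V_GS = -0.358 V ≤ V_t, so take I_D = 1.32 mA.
Then V_GS = 3.62 V and V_DS = V_DD − I_D(R_D+R_S) = 14 − 1.32×6.6 = 5.31 V.
Saturation requires V_DS ≥ V_GS − V_t = 1.32 V; 5.31 ≥ 1.32 ✓.

I_D ≈ 1.3 mA, V_DS ≈ 5.3 V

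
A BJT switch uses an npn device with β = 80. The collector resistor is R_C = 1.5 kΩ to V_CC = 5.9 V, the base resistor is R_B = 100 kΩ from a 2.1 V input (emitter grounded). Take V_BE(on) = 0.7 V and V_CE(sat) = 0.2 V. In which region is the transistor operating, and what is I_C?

Assume active. Base-emitter loop: I_B = (V_BB − V_BE)/R_B = (2.1 − 0.7)/100 = 0.014 mA.
I_C = β·I_B = 80×0.014 = 1.12 mA.
V_CE = V_CC − I_C·R_C = 5.9 − 1.12×1.5 = 4.22 V > V_CE(sat), so the active-region assumption holds.

active; I_C ≈ 1.1 mA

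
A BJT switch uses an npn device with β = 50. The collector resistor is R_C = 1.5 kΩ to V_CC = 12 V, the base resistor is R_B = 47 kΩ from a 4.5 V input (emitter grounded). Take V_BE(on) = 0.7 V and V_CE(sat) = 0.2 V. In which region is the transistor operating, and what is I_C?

Assume active. Base-emitter loop: I_B = (V_BB − V_BE)/R_B = (4.5 − 0.7)/47 = 0.0809 mA.
I_C = β·I_B = 50×0.0809 = 4.04 mA.
V_CE = V_CC − I_C·R_C = 12 − 4.04×1.5 = 5.94 V > V_CE(sat), so the active-region assumption holds.

active; I_C ≈ 4 mA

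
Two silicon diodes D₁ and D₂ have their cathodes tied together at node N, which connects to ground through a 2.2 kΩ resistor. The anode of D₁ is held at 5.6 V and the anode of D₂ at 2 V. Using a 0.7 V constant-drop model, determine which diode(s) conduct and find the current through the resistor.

Only D₁ conducts; I_R ≈ 2.2 mA

Assume both conduct. Then node N would need to be at both 5.6−0.7 = 4.9 V and 2−0.7 = 1.3 V, which is impossible.
Assume only D₁ conducts: V_N = 5.6 − 0.7 = 4.9 V, so I_R = 4.9/2.2 = 2.23 mA.
Check D₂: its anode-to-cathode voltage is 2 − 4.9 = -2.9 V < 0.7 V, so it is off. The assumption is consistent.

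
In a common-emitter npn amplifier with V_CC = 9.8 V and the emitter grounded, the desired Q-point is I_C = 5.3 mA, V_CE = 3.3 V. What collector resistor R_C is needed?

R_C ≈ 1.2 kΩ

Collector loop: V_CC = I_C·R_C + V_CE.
R_C = (V_CC − V_CE)/I_C = (9.8 − 3.3)/5.3 = 1.23 kΩ.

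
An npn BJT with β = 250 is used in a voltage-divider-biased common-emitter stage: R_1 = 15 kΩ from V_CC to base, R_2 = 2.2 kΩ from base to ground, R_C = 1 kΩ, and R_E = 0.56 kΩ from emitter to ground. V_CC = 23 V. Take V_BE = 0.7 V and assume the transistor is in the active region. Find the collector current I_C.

I_C ≈ 3.9 mA

Thevenize the base divider: V_Th = V_CC·R_2/(R_1+R_2) = 23×2.2/17.2 = 2.94 V, R_Th = R_1‖R_2 = 1.92 kΩ.
Base-emitter loop: V_Th = I_B·R_Th + V_BE + (β+1)I_B·R_E, so I_B = (2.94 − 0.7) / (1.92 + 251×0.56) = 0.0157 mA.
I_C = β·I_B = 250×0.0157 = 3.93 mA, and I_E = (β+1)I_B = 3.95 mA.
V_CE = V_CC − I_C·R_C − I_E·R_E = 23 − 3.93×1 − 3.95×0.56 = 16.9 V.
V_CE = 16.9 V > 0.2 V confirms active-region operation.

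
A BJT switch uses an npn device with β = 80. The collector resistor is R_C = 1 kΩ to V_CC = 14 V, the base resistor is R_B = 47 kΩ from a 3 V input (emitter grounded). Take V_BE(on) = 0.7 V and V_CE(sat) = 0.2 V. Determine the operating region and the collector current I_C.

active; I_C ≈ 3.9 mA

Assume active. Base-emitter loop: I_B = (V_BB − V_BE)/R_B = (3 − 0.7)/47 = 0.0489 mA.
I_C = β·I_B = 80×0.0489 = 3.91 mA.
V_CE = V_CC − I_C·R_C = 14 − 3.91×1 = 10.1 V > V_CE(sat), so the active-region assumption holds.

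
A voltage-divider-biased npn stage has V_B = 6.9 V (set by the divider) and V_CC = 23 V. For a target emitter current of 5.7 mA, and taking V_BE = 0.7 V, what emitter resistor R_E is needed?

R_E ≈ 1.1 kΩ

V_E = V_B − V_BE = 6.9 − 0.7 = 6.2 V.
R_E = V_E / I_E = 6.2 / 5.7 = 1.09 kΩ.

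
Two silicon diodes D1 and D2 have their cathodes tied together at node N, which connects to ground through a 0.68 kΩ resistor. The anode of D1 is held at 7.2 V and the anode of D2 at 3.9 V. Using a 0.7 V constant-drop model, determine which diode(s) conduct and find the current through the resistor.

Assume both conduct. Then node N would need to be at both 7.2−0.7 = 6.5 V and 3.9−0.7 = 3.2 V, which is impossible.
Assume only D1 conducts: V_N = 7.2 − 0.7 = 6.5 V, so I_R = 6.5/0.68 = 9.56 mA.
Check D2: its anode-to-cathode voltage is 3.9 − 6.5 = -2.6 V < 0.7 V, so it is off. The assumption is consistent.

Only D1 conducts; I_R ≈ 9.6 mA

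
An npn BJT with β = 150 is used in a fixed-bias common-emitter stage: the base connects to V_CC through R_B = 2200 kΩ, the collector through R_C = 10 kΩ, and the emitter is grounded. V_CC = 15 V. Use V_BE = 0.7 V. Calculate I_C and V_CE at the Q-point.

I_C ≈ 0.98 mA, V_CE ≈ 5.2 V

Base loop: V_CC = I_B·R_B + V_BE, so I_B = (15 − 0.7)/2200 kΩ = 0.0065 mA.
In the active region I_C = β·I_B = 150 × 0.0065 = 0.975 mA.
Collector loop: V_CE = V_CC − I_C·R_C = 15 − 0.975×10 = 5.25 V.
Since V_CE = 5.25 V > V_CE(sat) ≈ 0.2 V, the transistor is in the active region as assumed.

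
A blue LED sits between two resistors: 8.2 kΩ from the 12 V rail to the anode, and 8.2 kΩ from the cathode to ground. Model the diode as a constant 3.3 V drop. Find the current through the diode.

The two resistors are in series with the diode, so KVL gives 12 = I·8.2 + 3.3 + I·8.2.
I = (12 − 3.3) / (8.2 + 8.2) kΩ = 8.7 / 16.4 = 0.53 mA.

I ≈ 0.53 mA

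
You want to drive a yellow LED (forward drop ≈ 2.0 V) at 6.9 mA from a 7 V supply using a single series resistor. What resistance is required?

R ≈ 0.72 kΩ

The resistor drops V_S − V_D = 7 − 2.0 = 5 V at 6.9 mA.
R = 5 V / 6.9 mA = 0.725 kΩ.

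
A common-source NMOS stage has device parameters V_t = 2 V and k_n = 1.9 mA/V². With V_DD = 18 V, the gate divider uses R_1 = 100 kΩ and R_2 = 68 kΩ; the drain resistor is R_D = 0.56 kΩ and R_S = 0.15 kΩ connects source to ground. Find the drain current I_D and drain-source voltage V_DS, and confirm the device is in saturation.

I_D ≈ 12 mA, V_DS ≈ 9.6 V

V_G = V_DD·R_2/(R_1+R_2) = 18×68/168 = 7.29 V.
Assume saturation: I_D = (k_n/2)(V_GS − V_t)² with V_GS = V_G − I_D·R_S = 7.29 − 0.15·I_D.
Substituting gives 0.0214·I_D² − 2.51·I_D + 26.5 = 0, with roots I_D = 11.8 or 105 mA.
The root I_D = 105 mA gives V_GS = -8.54 V ≤ V_t, so take I_D = 11.8 mA.
Then V_GS = 5.52 V and V_DS = V_DD − I_D(R_D+R_S) = 18 − 11.8×0.71 = 9.64 V.
Saturation requires V_DS ≥ V_GS − V_t = 3.52 V; 9.64 ≥ 3.52 ✓.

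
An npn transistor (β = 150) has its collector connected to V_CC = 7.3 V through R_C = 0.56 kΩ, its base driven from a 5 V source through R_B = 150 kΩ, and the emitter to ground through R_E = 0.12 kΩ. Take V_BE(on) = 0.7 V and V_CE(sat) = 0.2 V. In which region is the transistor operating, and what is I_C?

Assume active. Base-emitter loop: I_B = (V_BB − V_BE)/(R_B + (β+1)R_E) = (5 − 0.7)/(150 + 151×0.12) = 0.0256 mA.
I_C = β·I_B = 150×0.0256 = 3.84 mA.
V_CE = V_CC − I_C·R_C − I_E·R_E = 7.3 − 3.84×0.56 − 3.86×0.12 = 4.69 V > V_CE(sat), so the active-region assumption holds.

active; I_C ≈ 3.8 mA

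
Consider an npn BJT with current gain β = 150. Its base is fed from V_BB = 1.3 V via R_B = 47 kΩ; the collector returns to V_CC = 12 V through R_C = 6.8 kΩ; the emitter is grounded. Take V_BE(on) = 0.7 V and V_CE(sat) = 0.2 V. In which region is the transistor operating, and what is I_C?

saturation; I_C ≈ 1.7 mA

Assume active: I_B = (1.3 − 0.7)/47 = 0.0128 mA, giving I_C = β·I_B = 1.91 mA.
But then V_CE = 12 − 1.91×6.8 = -1.02 V < V_CE(sat) = 0.2 V — impossible in the active region.
So the transistor is saturated. With V_CE = 0.2 V, I_C = (V_CC − 0.2)/R_C = 11.8/6.8 = 1.74 mA.
Check: β·I_B = 1.91 mA > I_C = 1.74 mA, confirming saturation.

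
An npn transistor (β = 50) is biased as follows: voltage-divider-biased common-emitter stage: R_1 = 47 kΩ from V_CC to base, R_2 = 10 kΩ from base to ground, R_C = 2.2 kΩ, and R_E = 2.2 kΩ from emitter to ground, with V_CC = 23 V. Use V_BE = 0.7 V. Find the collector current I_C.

Thevenize the base divider: V_Th = V_CC·R_2/(R_1+R_2) = 23×10/57 = 4.04 V, R_Th = R_1‖R_2 = 8.25 kΩ.
Base-emitter loop: V_Th = I_B·R_Th + V_BE + (β+1)I_B·R_E, so I_B = (4.04 − 0.7) / (8.25 + 51×2.2) = 0.0277 mA.
I_C = β·I_B = 50×0.0277 = 1.38 mA, and I_E = (β+1)I_B = 1.41 mA.
V_CE = V_CC − I_C·R_C − I_E·R_E = 23 − 1.38×2.2 − 1.41×2.2 = 16.8 V.
V_CE = 16.8 V > 0.2 V confirms active-region operation.

I_C ≈ 1.4 mA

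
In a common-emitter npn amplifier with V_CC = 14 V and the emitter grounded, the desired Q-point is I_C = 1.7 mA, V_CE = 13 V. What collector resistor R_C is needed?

Collector loop: V_CC = I_C·R_C + V_CE.
R_C = (V_CC − V_CE)/I_C = (14 − 13)/1.7 = 0.588 kΩ.

R_C ≈ 0.59 kΩ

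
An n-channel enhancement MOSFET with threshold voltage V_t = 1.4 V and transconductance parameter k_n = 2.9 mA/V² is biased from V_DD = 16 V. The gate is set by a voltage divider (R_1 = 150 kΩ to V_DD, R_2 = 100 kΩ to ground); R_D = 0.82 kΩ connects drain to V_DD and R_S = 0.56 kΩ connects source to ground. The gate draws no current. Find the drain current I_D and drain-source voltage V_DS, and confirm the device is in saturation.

V_G = V_DD·R_2/(R_1+R_2) = 16×100/250 = 6.4 V.
Assume saturation: I_D = (k_n/2)(V_GS − V_t)² with V_GS = V_G − I_D·R_S = 6.4 − 0.56·I_D.
Substituting gives 0.455·I_D² − 9.12·I_D + 36.2 = 0, with roots I_D = 5.46 or 14.6 mA.
The root I_D = 14.6 mA gives V_GS = -1.77 V ≤ V_t, so take I_D = 5.46 mA.
Then V_GS = 3.34 V and V_DS = V_DD − I_D(R_D+R_S) = 16 − 5.46×1.38 = 8.46 V.
Saturation requires V_DS ≥ V_GS − V_t = 1.94 V; 8.46 ≥ 1.94 ✓.

I_D ≈ 5.5 mA, V_DS ≈ 8.5 V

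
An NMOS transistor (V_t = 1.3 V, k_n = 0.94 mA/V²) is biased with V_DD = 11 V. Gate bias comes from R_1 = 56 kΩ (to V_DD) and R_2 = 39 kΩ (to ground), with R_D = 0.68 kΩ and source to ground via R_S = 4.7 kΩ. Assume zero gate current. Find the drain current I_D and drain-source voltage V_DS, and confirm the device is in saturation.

V_G = V_DD·R_2/(R_1+R_2) = 11×39/95 = 4.52 V.
Assume saturation: I_D = (k_n/2)(V_GS − V_t)² with V_GS = V_G − I_D·R_S = 4.52 − 4.7·I_D.
Substituting gives 10.4·I_D² − 15.2·I_D + 4.86 = 0, with roots I_D = 0.471 or 0.994 mA.
The root I_D = 0.994 mA gives V_GS = -0.154 V ≤ V_t, so take I_D = 0.471 mA.
Then V_GS = 2.3 V and V_DS = V_DD − I_D(R_D+R_S) = 11 − 0.471×5.38 = 8.47 V.
Saturation requires V_DS ≥ V_GS − V_t = 1 V; 8.47 ≥ 1 ✓.

I_D ≈ 0.47 mA, V_DS ≈ 8.5 V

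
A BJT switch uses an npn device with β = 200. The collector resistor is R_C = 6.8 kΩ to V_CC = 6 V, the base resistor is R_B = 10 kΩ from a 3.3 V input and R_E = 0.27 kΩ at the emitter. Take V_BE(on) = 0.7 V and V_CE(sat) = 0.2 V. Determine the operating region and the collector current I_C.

saturation; I_C ≈ 0.81 mA

Assume active: I_B = (3.3 − 0.7)/(10 + 201×0.27) = 0.0405 mA, I_C = β·I_B = 8.09 mA.
Then V_CE = 6 − 8.09×6.8 − 8.13×0.27 = -51.2 V < 0.2 V — the active assumption fails.
Re-solve with V_CE = 0.2 V. KCL at the emitter: V_E/R_E = (V_BB−0.7−V_E)/R_B + (V_CC−0.2−V_E)/R_C, giving V_E = 0.282 V.
I_C = (V_CC − 0.2 − V_E)/R_C = (5.8 − 0.282)/6.8 = 0.812 mA.
Check: I_B = (2.6 − 0.282)/10 = 0.232 mA, and β·I_B = 46.4 mA > I_C, confirming saturation.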